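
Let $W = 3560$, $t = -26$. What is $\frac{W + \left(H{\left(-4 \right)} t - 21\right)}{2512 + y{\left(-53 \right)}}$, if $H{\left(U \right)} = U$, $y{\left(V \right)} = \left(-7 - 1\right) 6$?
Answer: $\frac{3643}{2464} \approx 1.4785$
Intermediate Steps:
$y{\left(V \right)} = -48$ ($y{\left(V \right)} = \left(-8\right) 6 = -48$)
$\frac{W + \left(H{\left(-4 \right)} t - 21\right)}{2512 + y{\left(-53 \right)}} = \frac{3560 - -83}{2512 - 48} = \frac{3560 + \left(104 - 21\right)}{2464} = \left(3560 + 83\right) \frac{1}{2464} = 3643 \cdot \frac{1}{2464} = \frac{3643}{2464}$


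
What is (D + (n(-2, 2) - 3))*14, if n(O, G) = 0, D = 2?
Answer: -14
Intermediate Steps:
(D + (n(-2, 2) - 3))*14 = (2 + (0 - 3))*14 = (2 - 3)*14 = -1*14 = -14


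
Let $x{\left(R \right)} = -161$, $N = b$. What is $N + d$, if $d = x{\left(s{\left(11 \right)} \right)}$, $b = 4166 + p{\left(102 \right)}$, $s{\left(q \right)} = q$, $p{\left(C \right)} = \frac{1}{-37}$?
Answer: $\frac{148184}{37} \approx 4005.0$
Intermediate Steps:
$p{\left(C \right)} = - \frac{1}{37}$
$b = \frac{154141}{37}$ ($b = 4166 - \frac{1}{37} = \frac{154141}{37} \approx 4166.0$)
$N = \frac{154141}{37} \approx 4166.0$
$d = -161$
$N + d = \frac{154141}{37} - 161 = \frac{148184}{37}$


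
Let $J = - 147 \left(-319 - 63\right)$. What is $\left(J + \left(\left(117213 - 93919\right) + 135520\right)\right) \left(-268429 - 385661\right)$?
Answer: $-140608419120$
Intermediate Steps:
$J = 56154$ ($J = \left(-147\right) \left(-382\right) = 56154$)
$\left(J + \left(\left(117213 - 93919\right) + 135520\right)\right) \left(-268429 - 385661\right) = \left(56154 + \left(\left(117213 - 93919\right) + 135520\right)\right) \left(-268429 - 385661\right) = \left(56154 + \left(23294 + 135520\right)\right) \left(-654090\right) = \left(56154 + 158814\right) \left(-654090\right) = 214968 \left(-654090\right) = -140608419120$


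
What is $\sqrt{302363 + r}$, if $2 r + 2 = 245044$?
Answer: $2 \sqrt{106221} \approx 651.83$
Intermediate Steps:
$r = 122521$ ($r = -1 + \frac{1}{2} \cdot 245044 = -1 + 122522 = 122521$)
$\sqrt{302363 + r} = \sqrt{302363 + 122521} = \sqrt{424884} = 2 \sqrt{106221}$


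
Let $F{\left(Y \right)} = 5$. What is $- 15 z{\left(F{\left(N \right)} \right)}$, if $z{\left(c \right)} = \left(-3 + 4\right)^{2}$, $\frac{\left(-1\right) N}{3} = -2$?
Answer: $-15$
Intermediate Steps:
$N = 6$ ($N = \left(-3\right) \left(-2\right) = 6$)
$z{\left(c \right)} = 1$ ($z{\left(c \right)} = 1^{2} = 1$)
$- 15 z{\left(F{\left(N \right)} \right)} = \left(-15\right) 1 = -15$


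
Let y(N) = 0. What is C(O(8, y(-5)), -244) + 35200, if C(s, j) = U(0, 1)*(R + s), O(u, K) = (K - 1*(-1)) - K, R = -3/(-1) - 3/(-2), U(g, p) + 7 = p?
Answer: 35167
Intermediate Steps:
U(g, p) = -7 + p
R = 9/2 (R = -3*(-1) - 3*(-½) = 3 + 3/2 = 9/2 ≈ 4.5000)
O(u, K) = 1 (O(u, K) = (K + 1) - K = (1 + K) - K = 1)
C(s, j) = -27 - 6*s (C(s, j) = (-7 + 1)*(9/2 + s) = -6*(9/2 + s) = -27 - 6*s)
C(O(8, y(-5)), -244) + 35200 = (-27 - 6*1) + 35200 = (-27 - 6) + 35200 = -33 + 35200 = 35167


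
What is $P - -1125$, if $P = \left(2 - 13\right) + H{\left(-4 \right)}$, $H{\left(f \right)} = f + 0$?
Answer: $1110$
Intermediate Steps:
$H{\left(f \right)} = f$
$P = -15$ ($P = \left(2 - 13\right) - 4 = -11 - 4 = -15$)
$P - -1125 = -15 - -1125 = -15 + 1125 = 1110$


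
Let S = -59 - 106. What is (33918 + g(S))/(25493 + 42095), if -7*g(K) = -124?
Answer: 118775/236558 ≈ 0.50210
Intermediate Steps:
S = -165
g(K) = 124/7 (g(K) = -1/7*(-124) = 124/7)
(33918 + g(S))/(25493 + 42095) = (33918 + 124/7)/(25493 + 42095) = (237550/7)/67588 = (237550/7)*(1/67588) = 118775/236558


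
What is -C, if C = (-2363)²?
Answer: -5583769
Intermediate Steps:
C = 5583769
-C = -1*5583769 = -5583769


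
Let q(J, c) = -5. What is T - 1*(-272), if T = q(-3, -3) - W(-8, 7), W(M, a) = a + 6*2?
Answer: 248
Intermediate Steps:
W(M, a) = 12 + a (W(M, a) = a + 12 = 12 + a)
T = -24 (T = -5 - (12 + 7) = -5 - 1*19 = -5 - 19 = -24)
T - 1*(-272) = -24 - 1*(-272) = -24 + 272 = 248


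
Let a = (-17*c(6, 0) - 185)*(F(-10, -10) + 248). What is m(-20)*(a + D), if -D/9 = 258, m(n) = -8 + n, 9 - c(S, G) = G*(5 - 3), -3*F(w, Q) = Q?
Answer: 7330904/3 ≈ 2.4436e+6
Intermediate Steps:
F(w, Q) = -Q/3
c(S, G) = 9 - 2*G (c(S, G) = 9 - G*(5 - 3) = 9 - G*2 = 9 - 2*G)
D = -2322 (D = -9*258 = -2322)
a = -254852/3 (a = (-17*(9 - 2*0) - 185)*(-⅓*(-10) + 248) = (-17*(9 + 0) - 185)*(10/3 + 248) = (-17*9 - 185)*(754/3) = (-153 - 185)*(754/3) = -338*754/3 = -254852/3 ≈ -84951.)
m(-20)*(a + D) = (-8 - 20)*(-254852/3 - 2322) = -28*(-261818/3) = 7330904/3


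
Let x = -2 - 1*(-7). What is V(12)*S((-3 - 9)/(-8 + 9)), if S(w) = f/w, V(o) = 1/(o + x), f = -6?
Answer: 1/34 ≈ 0.029412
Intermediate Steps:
x = 5 (x = -2 + 7 = 5)
V(o) = 1/(5 + o) (V(o) = 1/(o + 5) = 1/(5 + o))
S(w) = -6/w
V(12)*S((-3 - 9)/(-8 + 9)) = (-6*(-8 + 9)/(-3 - 9))/(5 + 12) = (-6/((-12/1)))/17 = (-6/((-12*1)))/17 = (-6/(-12))/17 = (-6*(-1/12))/17 = (1/17)*(½) = 1/34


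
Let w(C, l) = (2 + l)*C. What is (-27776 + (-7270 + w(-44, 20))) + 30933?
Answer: -5081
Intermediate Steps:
w(C, l) = C*(2 + l)
(-27776 + (-7270 + w(-44, 20))) + 30933 = (-27776 + (-7270 - 44*(2 + 20))) + 30933 = (-27776 + (-7270 - 44*22)) + 30933 = (-27776 + (-7270 - 968)) + 30933 = (-27776 - 8238) + 30933 = -36014 + 30933 = -5081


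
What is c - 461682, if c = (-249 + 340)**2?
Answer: -453401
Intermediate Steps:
c = 8281 (c = 91**2 = 8281)
c - 461682 = 8281 - 461682 = -453401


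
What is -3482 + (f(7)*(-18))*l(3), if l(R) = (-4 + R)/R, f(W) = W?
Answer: -3440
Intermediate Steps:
l(R) = (-4 + R)/R
-3482 + (f(7)*(-18))*l(3) = -3482 + (7*(-18))*((-4 + 3)/3) = -3482 - 42*(-1) = -3482 - 126*(-1/3) = -3482 + 42 = -3440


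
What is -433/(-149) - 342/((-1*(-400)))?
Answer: 61121/29800 ≈ 2.0510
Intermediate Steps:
-433/(-149) - 342/((-1*(-400))) = -433*(-1/149) - 342/400 = 433/149 - 342*1/400 = 433/149 - 171/200 = 61121/29800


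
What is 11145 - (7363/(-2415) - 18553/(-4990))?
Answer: 5371946365/482034 ≈ 11144.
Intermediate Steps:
11145 - (7363/(-2415) - 18553/(-4990)) = 11145 - (7363*(-1/2415) - 18553*(-1/4990)) = 11145 - (-7363/2415 + 18553/4990) = 11145 - 1*322565/482034 = 11145 - 322565/482034 = 5371946365/482034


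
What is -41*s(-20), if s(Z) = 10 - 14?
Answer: 164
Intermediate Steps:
s(Z) = -4
-41*s(-20) = -41*(-4) = 164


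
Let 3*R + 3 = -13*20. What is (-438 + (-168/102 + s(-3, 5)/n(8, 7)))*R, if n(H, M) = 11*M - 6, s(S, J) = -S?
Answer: 139548589/3621 ≈ 38539.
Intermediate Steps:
R = -263/3 (R = -1 + (-13*20)/3 = -1 + (⅓)*(-260) = -1 - 260/3 = -263/3 ≈ -87.667)
n(H, M) = -6 + 11*M
(-438 + (-168/102 + s(-3, 5)/n(8, 7)))*R = (-438 + (-168/102 + (-1*(-3))/(-6 + 11*7)))*(-263/3) = (-438 + (-168*1/102 + 3/(-6 + 77)))*(-263/3) = (-438 + (-28/17 + 3/71))*(-263/3) = (-438 - 1937/1207)*(-263/3) = -530603/1207*(-263/3) = 139548589/3621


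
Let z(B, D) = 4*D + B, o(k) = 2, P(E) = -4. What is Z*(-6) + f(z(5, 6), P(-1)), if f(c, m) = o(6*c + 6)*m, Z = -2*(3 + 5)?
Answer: 88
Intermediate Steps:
Z = -16 (Z = -2*8 = -16)
z(B, D) = B + 4*D
f(c, m) = 2*m
Z*(-6) + f(z(5, 6), P(-1)) = -16*(-6) + 2*(-4) = 96 - 8 = 88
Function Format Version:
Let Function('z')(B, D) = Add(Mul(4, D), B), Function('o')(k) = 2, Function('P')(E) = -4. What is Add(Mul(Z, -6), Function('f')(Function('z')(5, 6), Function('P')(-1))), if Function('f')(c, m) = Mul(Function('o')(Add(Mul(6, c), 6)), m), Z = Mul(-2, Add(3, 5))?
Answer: 88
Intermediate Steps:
Z = -16 (Z = Mul(-2, 8) = -16)
Function('z')(B, D) = Add(B, Mul(4, D))
Function('f')(c, m) = Mul(2, m)
Add(Mul(Z, -6), Function('f')(Function('z')(5, 6), Function('P')(-1))) = Add(Mul(-16, -6), Mul(2, -4)) = Add(96, -8) = 88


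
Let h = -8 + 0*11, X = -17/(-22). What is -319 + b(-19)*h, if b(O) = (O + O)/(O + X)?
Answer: -134607/401 ≈ -335.68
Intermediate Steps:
X = 17/22 (X = -17*(-1/22) = 17/22 ≈ 0.77273)
h = -8 (h = -8 + 0 = -8)
b(O) = 2*O/(17/22 + O) (b(O) = (O + O)/(O + 17/22) = (2*O)/(17/22 + O) = 2*O/(17/22 + O))
-319 + b(-19)*h = -319 + (44*(-19)/(17 + 22*(-19)))*(-8) = -319 + (44*(-19)/(17 - 418))*(-8) = -319 + (44*(-19)/(-401))*(-8) = -319 + (44*(-19)*(-1/401))*(-8) = -319 + (836/401)*(-8) = -319 - 6688/401 = -134607/401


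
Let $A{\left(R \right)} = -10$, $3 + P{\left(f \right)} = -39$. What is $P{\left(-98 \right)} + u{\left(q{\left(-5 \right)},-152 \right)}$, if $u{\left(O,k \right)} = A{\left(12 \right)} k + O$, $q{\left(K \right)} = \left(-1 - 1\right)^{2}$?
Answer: $1482$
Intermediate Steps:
$q{\left(K \right)} = 4$ ($q{\left(K \right)} = \left(-2\right)^{2} = 4$)
$P{\left(f \right)} = -42$ ($P{\left(f \right)} = -3 - 39 = -42$)
$u{\left(O,k \right)} = O - 10 k$ ($u{\left(O,k \right)} = - 10 k + O = O - 10 k$)
$P{\left(-98 \right)} + u{\left(q{\left(-5 \right)},-152 \right)} = -42 + \left(4 - -1520\right) = -42 + \left(4 + 1520\right) = -42 + 1524 = 1482$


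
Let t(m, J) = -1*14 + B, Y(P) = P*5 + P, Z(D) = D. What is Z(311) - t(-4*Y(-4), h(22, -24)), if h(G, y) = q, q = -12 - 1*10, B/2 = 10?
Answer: 305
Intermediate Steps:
B = 20 (B = 2*10 = 20)
q = -22 (q = -12 - 10 = -22)
h(G, y) = -22
Y(P) = 6*P (Y(P) = 5*P + P = 6*P)
t(m, J) = 6 (t(m, J) = -1*14 + 20 = -14 + 20 = 6)
Z(311) - t(-4*Y(-4), h(22, -24)) = 311 - 1*6 = 311 - 6 = 305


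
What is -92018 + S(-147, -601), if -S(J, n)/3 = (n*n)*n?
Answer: 651153385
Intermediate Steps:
S(J, n) = -3*n³ (S(J, n) = -3*n*n*n = -3*n²*n = -3*n³)
-92018 + S(-147, -601) = -92018 - 3*(-601)³ = -92018 - 3*(-217081801) = -92018 + 651245403 = 651153385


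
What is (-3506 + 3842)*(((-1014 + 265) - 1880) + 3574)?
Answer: 317520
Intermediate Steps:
(-3506 + 3842)*(((-1014 + 265) - 1880) + 3574) = 336*((-749 - 1880) + 3574) = 336*(-2629 + 3574) = 336*945 = 317520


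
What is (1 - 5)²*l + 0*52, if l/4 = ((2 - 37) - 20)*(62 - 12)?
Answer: -176000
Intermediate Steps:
l = -11000 (l = 4*(((2 - 37) - 20)*(62 - 12)) = 4*((-35 - 20)*50) = 4*(-55*50) = 4*(-2750) = -11000)
(1 - 5)²*l + 0*52 = (1 - 5)²*(-11000) + 0*52 = (-4)²*(-11000) + 0 = 16*(-11000) + 0 = -176000 + 0 = -176000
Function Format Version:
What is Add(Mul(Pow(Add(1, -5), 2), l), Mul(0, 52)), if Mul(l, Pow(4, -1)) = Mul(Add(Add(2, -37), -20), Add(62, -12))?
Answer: -176000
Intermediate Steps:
l = -11000 (l = Mul(4, Mul(Add(Add(2, -37), -20), Add(62, -12))) = Mul(4, Mul(Add(-35, -20), 50)) = Mul(4, Mul(-55, 50)) = Mul(4, -2750) = -11000)
Add(Mul(Pow(Add(1, -5), 2), l), Mul(0, 52)) = Add(Mul(Pow(Add(1, -5), 2), -11000), Mul(0, 52)) = Add(Mul(Pow(-4, 2), -11000), 0) = Add(Mul(16, -11000), 0) = Add(-176000, 0) = -176000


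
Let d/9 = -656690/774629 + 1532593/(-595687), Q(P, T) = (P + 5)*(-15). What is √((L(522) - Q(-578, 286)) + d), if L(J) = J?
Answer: 3*I*√191720764910495736249916034/461436425123 ≈ 90.021*I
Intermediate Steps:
Q(P, T) = -75 - 15*P (Q(P, T) = (5 + P)*(-15) = -75 - 15*P)
d = -14205354111243/461436425123 (d = 9*(-656690/774629 + 1532593/(-595687)) = 9*(-656690*1/774629 + 1532593*(-1/595687)) = 9*(-656690/774629 - 1532593/595687) = 9*(-1578372679027/461436425123) = -14205354111243/461436425123 ≈ -30.785)
√((L(522) - Q(-578, 286)) + d) = √((522 - (-75 - 15*(-578))) - 14205354111243/461436425123) = √((522 - (-75 + 8670)) - 14205354111243/461436425123) = √((522 - 1*8595) - 14205354111243/461436425123) = √((522 - 8595) - 14205354111243/461436425123) = √(-8073 - 14205354111243/461436425123) = √(-3739381614129222/461436425123) = 3*I*√191720764910495736249916034/461436425123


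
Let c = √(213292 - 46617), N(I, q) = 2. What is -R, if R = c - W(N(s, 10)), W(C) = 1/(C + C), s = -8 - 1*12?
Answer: ¼ - 5*√6667 ≈ -408.01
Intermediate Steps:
s = -20 (s = -8 - 12 = -20)
W(C) = 1/(2*C)
c = 5*√6667 (c = √166675 = 5*√6667 ≈ 408.26)
R = -¼ + 5*√6667 (R = 5*√6667 - 1/(2*2) = 5*√6667 - 1*¼ = 5*√6667 - ¼ = -¼ + 5*√6667 ≈ 408.01)
-R = -(-¼ + 5*√6667) = ¼ - 5*√6667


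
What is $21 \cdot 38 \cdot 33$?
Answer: $26334$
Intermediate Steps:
$21 \cdot 38 \cdot 33 = 798 \cdot 33 = 26334$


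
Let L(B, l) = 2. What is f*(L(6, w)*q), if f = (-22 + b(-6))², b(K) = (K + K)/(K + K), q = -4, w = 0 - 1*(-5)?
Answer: -3528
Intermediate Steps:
w = 5 (w = 0 + 5 = 5)
b(K) = 1 (b(K) = (2*K)/((2*K)) = (2*K)*(1/(2*K)) = 1)
f = 441 (f = (-22 + 1)² = (-21)² = 441)
f*(L(6, w)*q) = 441*(2*(-4)) = 441*(-8) = -3528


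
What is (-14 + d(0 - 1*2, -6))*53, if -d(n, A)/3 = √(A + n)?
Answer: -742 - 318*I*√2 ≈ -742.0 - 449.72*I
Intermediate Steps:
d(n, A) = -3*√(A + n)
(-14 + d(0 - 1*2, -6))*53 = (-14 - 3*√(-6 + (0 - 1*2)))*53 = (-14 - 3*√(-6 + (0 - 2)))*53 = (-14 - 3*√(-6 - 2))*53 = (-14 - 6*I*√2)*53 = -742 - 318*I*√2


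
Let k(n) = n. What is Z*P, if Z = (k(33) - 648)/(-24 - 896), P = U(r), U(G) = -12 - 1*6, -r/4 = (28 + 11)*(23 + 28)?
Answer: -1107/92 ≈ -12.033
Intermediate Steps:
r = -7956 (r = -4*(28 + 11)*(23 + 28) = -156*51 = -4*1989 = -7956)
U(G) = -18 (U(G) = -12 - 6 = -18)
P = -18
Z = 123/184 (Z = (33 - 648)/(-24 - 896) = -615/(-920) = -615*(-1/920) = 123/184 ≈ 0.66848)
Z*P = (123/184)*(-18) = -1107/92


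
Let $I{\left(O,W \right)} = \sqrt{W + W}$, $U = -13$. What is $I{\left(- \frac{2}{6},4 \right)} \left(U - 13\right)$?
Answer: $- 52 \sqrt{2} \approx -73.539$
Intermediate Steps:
$I{\left(O,W \right)} = \sqrt{2} \sqrt{W}$ ($I{\left(O,W \right)} = \sqrt{2 W} = \sqrt{2} \sqrt{W}$)
$I{\left(- \frac{2}{6},4 \right)} \left(U - 13\right) = \sqrt{2} \sqrt{4} \left(-13 - 13\right) = \sqrt{2} \cdot 2 \left(-13 - 13\right) = 2 \sqrt{2} \left(-26\right) = - 52 \sqrt{2}$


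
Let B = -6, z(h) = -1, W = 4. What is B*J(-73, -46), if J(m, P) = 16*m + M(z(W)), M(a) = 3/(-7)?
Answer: 49074/7 ≈ 7010.6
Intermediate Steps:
M(a) = -3/7 (M(a) = 3*(-⅐) = -3/7)
J(m, P) = -3/7 + 16*m (J(m, P) = 16*m - 3/7 = -3/7 + 16*m)
B*J(-73, -46) = -6*(-3/7 + 16*(-73)) = -6*(-3/7 - 1168) = -6*(-8179/7) = 49074/7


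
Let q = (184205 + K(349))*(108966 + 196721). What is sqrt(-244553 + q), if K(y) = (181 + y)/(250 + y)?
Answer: 2*sqrt(5050940325415693)/599 ≈ 2.3730e+5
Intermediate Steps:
K(y) = (181 + y)/(250 + y)
q = 33729297241275/599 (q = (184205 + (181 + 349)/(250 + 349))*(108966 + 196721) = (184205 + 530/599)*305687 = (110339325/599)*305687 = 33729297241275/599 ≈ 5.6309e+10)
sqrt(-244553 + q) = sqrt(-244553 + 33729297241275/599) = sqrt(33729150754028/599) = 2*sqrt(5050940325415693)/599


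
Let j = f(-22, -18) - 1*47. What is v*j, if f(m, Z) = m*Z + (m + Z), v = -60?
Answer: -18540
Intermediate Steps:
f(m, Z) = Z + m + Z*m (f(m, Z) = Z*m + (Z + m) = Z + m + Z*m)
j = 309 (j = (-18 - 22 - 18*(-22)) - 1*47 = (-18 - 22 + 396) - 47 = 356 - 47 = 309)
v*j = -60*309 = -18540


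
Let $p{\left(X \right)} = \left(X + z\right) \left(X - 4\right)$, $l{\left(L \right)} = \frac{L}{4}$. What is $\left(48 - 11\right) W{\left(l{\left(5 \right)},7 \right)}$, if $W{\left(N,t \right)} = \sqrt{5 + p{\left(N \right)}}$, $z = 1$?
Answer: $\frac{37 i \sqrt{19}}{4} \approx 40.32 i$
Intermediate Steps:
$l{\left(L \right)} = \frac{L}{4}$ ($l{\left(L \right)} = L \frac{1}{4} = \frac{L}{4}$)
$p{\left(X \right)} = \left(1 + X\right) \left(-4 + X\right)$ ($p{\left(X \right)} = \left(X + 1\right) \left(X - 4\right) = \left(1 + X\right) \left(-4 + X\right)$)
$W{\left(N,t \right)} = \sqrt{1 + N^{2} - 3 N}$ ($W{\left(N,t \right)} = \sqrt{5 - \left(4 - N^{2} + 3 N\right)} = \sqrt{1 + N^{2} - 3 N}$)
$\left(48 - 11\right) W{\left(l{\left(5 \right)},7 \right)} = \left(48 - 11\right) \sqrt{1 + \left(\frac{1}{4} \cdot 5\right)^{2} - 3 \cdot \frac{1}{4} \cdot 5} = 37 \sqrt{1 + \left(\frac{5}{4}\right)^{2} - \frac{15}{4}} = 37 \sqrt{1 + \frac{25}{16} - \frac{15}{4}} = 37 \sqrt{- \frac{19}{16}} = 37 \frac{i \sqrt{19}}{4} = \frac{37 i \sqrt{19}}{4}$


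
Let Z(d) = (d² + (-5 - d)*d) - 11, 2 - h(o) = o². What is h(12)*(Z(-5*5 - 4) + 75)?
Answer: -29678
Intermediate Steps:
h(o) = 2 - o²
Z(d) = -11 + d² + d*(-5 - d) (Z(d) = (d² + d*(-5 - d)) - 11 = -11 + d² + d*(-5 - d))
h(12)*(Z(-5*5 - 4) + 75) = (2 - 1*12²)*((-11 - 5*(-5*5 - 4)) + 75) = (2 - 1*144)*((-11 - 5*(-25 - 4)) + 75) = (2 - 144)*((-11 - 5*(-29)) + 75) = -142*((-11 + 145) + 75) = -142*(134 + 75) = -142*209 = -29678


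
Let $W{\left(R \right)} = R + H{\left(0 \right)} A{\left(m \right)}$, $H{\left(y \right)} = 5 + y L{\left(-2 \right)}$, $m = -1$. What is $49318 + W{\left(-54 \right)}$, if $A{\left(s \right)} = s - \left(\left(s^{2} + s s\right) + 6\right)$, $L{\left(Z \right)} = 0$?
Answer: $49219$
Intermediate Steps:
$A{\left(s \right)} = -6 + s - 2 s^{2}$ ($A{\left(s \right)} = s - \left(\left(s^{2} + s^{2}\right) + 6\right) = s - \left(2 s^{2} + 6\right) = s - \left(6 + 2 s^{2}\right) = -6 + s - 2 s^{2}$)
$H{\left(y \right)} = 5$ ($H{\left(y \right)} = 5 + y 0 = 5 + 0 = 5$)
$W{\left(R \right)} = -45 + R$ ($W{\left(R \right)} = R + 5 \left(-6 - 1 - 2 \left(-1\right)^{2}\right) = R + 5 \left(-6 - 1 - 2\right) = R + 5 \left(-9\right) = R - 45 = -45 + R$)
$49318 + W{\left(-54 \right)} = 49318 - 99 = 49219$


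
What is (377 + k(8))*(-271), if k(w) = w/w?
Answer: -102438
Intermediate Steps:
k(w) = 1
(377 + k(8))*(-271) = (377 + 1)*(-271) = 378*(-271) = -102438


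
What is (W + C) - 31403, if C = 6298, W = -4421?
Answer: -29526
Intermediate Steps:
(W + C) - 31403 = (-4421 + 6298) - 31403 = 1877 - 31403 = -29526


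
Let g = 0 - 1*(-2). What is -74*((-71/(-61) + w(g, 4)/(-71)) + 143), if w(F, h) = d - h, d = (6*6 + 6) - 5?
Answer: -46054714/4331 ≈ -10634.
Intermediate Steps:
g = 2 (g = 0 + 2 = 2)
d = 37 (d = (36 + 6) - 5 = 42 - 5 = 37)
w(F, h) = 37 - h
-74*((-71/(-61) + w(g, 4)/(-71)) + 143) = -74*((-71/(-61) + (37 - 1*4)/(-71)) + 143) = -74*((-71*(-1/61) + (37 - 4)*(-1/71)) + 143) = -74*((71/61 + 33*(-1/71)) + 143) = -74*((71/61 - 33/71) + 143) = -74*(3028/4331 + 143) = -74*622361/4331 = -46054714/4331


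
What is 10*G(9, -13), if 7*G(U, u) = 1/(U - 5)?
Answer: 5/14 ≈ 0.35714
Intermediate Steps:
G(U, u) = 1/(7*(-5 + U)) (G(U, u) = 1/(7*(U - 5)) = 1/(7*(-5 + U)))
10*G(9, -13) = 10*(1/(7*(-5 + 9))) = 10*((⅐)/4) = 10*((⅐)*(¼)) = 10*(1/28) = 5/14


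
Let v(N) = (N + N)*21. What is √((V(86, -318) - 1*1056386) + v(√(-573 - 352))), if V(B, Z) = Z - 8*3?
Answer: √(-1056728 + 210*I*√37) ≈ 0.621 + 1028.0*I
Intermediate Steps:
V(B, Z) = -24 + Z (V(B, Z) = Z - 24 = -24 + Z)
v(N) = 42*N (v(N) = (2*N)*21 = 42*N)
√((V(86, -318) - 1*1056386) + v(√(-573 - 352))) = √(((-24 - 318) - 1*1056386) + 42*√(-573 - 352)) = √((-342 - 1056386) + 42*√(-925)) = √(-1056728 + 42*(5*I*√37)) = √(-1056728 + 210*I*√37)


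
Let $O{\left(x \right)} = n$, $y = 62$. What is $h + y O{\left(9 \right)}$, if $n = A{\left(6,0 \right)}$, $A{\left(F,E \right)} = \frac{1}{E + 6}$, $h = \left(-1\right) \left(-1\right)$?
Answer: $\frac{34}{3} \approx 11.333$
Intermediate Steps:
$h = 1$
$A{\left(F,E \right)} = \frac{1}{6 + E}$
$n = \frac{1}{6}$ ($n = \frac{1}{6 + 0} = \frac{1}{6} \approx 0.16667$)
$O{\left(x \right)} = \frac{1}{6}$
$h + y O{\left(9 \right)} = 1 + 62 \cdot \frac{1}{6} = 1 + \frac{31}{3} = \frac{34}{3}$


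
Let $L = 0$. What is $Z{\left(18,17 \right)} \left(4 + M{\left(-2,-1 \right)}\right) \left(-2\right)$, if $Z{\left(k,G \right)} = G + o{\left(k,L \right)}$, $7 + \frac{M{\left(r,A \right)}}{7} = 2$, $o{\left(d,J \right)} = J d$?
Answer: $1054$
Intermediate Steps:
$M{\left(r,A \right)} = -35$ ($M{\left(r,A \right)} = -49 + 7 \cdot 2 = -49 + 14 = -35$)
$Z{\left(k,G \right)} = G$ ($Z{\left(k,G \right)} = G + 0 k = G + 0 = G$)
$Z{\left(18,17 \right)} \left(4 + M{\left(-2,-1 \right)}\right) \left(-2\right) = 17 \left(4 - 35\right) \left(-2\right) = 17 \left(\left(-31\right) \left(-2\right)\right) = 17 \cdot 62 = 1054$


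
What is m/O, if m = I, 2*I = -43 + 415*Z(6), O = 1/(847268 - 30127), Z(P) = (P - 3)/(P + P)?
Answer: 198565263/8 ≈ 2.4821e+7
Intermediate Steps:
Z(P) = (-3 + P)/(2*P) (Z(P) = (-3 + P)/((2*P)) = (-3 + P)*(1/(2*P)) = (-3 + P)/(2*P))
O = 1/817141 ≈ 1.2238e-6
I = 243/8 (I = (-43 + 415*((½)*(-3 + 6)/6))/2 = (-43 + 415*((½)*(⅙)*3))/2 = (-43 + 415*(¼))/2 = (-43 + 415/4)/2 = (½)*(243/4) = 243/8 ≈ 30.375)
m = 243/8 ≈ 30.375
m/O = 243/(8*(1/817141)) = (243/8)*817141 = 198565263/8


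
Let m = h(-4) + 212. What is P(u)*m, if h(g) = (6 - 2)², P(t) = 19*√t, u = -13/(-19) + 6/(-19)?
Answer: 228*√133 ≈ 2629.4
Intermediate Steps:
u = 7/19 (u = -13*(-1/19) + 6*(-1/19) = 13/19 - 6/19 = 7/19 ≈ 0.36842)
h(g) = 16 (h(g) = 4² = 16)
m = 228 (m = 16 + 212 = 228)
P(u)*m = (19*√(7/19))*228 = (19*(√133/19))*228 = √133*228 = 228*√133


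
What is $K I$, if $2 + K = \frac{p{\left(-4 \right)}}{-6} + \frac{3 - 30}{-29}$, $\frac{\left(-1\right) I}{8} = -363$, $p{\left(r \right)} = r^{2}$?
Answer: $- \frac{314600}{29} \approx -10848.0$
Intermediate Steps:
$I = 2904$ ($I = \left(-8\right) \left(-363\right) = 2904$)
$K = - \frac{325}{87}$ ($K = -2 + \left(\frac{\left(-4\right)^{2}}{-6} + \frac{3 - 30}{-29}\right) = -2 + \left(16 \left(- \frac{1}{6}\right) + \left(3 - 30\right) \left(- \frac{1}{29}\right)\right) = -2 - \frac{151}{87} = - \frac{325}{87} \approx -3.7356$)
$K I = \left(- \frac{325}{87}\right) 2904 = - \frac{314600}{29}$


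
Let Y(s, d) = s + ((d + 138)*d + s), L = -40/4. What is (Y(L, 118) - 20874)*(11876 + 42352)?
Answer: 505079592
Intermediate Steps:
L = -10 (L = -40*¼ = -10)
Y(s, d) = 2*s + d*(138 + d) (Y(s, d) = s + ((138 + d)*d + s) = s + (d*(138 + d) + s) = s + (s + d*(138 + d)) = 2*s + d*(138 + d))
(Y(L, 118) - 20874)*(11876 + 42352) = ((118² + 2*(-10) + 138*118) - 20874)*(11876 + 42352) = ((13924 - 20 + 16284) - 20874)*54228 = (30188 - 20874)*54228 = 9314*54228 = 505079592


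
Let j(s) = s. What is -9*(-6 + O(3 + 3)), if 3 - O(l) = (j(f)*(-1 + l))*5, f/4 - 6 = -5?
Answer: 927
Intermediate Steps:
f = 4 (f = 24 + 4*(-5) = 24 - 20 = 4)
O(l) = 23 - 20*l (O(l) = 3 - 4*(-1 + l)*5 = 3 - (-4 + 4*l)*5 = 3 - (-20 + 20*l) = 3 + (20 - 20*l) = 23 - 20*l)
-9*(-6 + O(3 + 3)) = -9*(-6 + (23 - 20*(3 + 3))) = -9*(-6 + (23 - 20*6)) = -9*(-6 + (23 - 120)) = -9*(-6 - 97) = -9*(-103) = 927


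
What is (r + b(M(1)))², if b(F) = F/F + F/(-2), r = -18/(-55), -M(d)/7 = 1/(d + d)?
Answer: 458329/48400 ≈ 9.4696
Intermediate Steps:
M(d) = -7/(2*d) (M(d) = -7/(d + d) = -7*1/(2*d) = -7/(2*d))
r = 18/55 (r = -18*(-1/55) = 18/55 ≈ 0.32727)
b(F) = 1 - F/2 (b(F) = 1 + F*(-½) = 1 - F/2)
(r + b(M(1)))² = (18/55 + (1 - (-7)/(4*1)))² = (18/55 + (1 - (-7)/4))² = (18/55 + (1 - ½*(-7/2)))² = (18/55 + (1 + 7/4))² = (18/55 + 11/4)² = (677/220)² = 458329/48400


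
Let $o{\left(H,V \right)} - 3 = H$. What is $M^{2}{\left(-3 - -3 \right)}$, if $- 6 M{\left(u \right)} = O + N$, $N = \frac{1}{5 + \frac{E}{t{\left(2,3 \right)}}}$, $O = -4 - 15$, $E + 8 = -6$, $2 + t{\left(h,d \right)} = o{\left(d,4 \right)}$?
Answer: $\frac{3025}{324} \approx 9.3364$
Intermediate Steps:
$o{\left(H,V \right)} = 3 + H$
$t{\left(h,d \right)} = 1 + d$ ($t{\left(h,d \right)} = -2 + \left(3 + d\right) = 1 + d$)
$E = -14$ ($E = -8 - 6 = -14$)
$O = -19$ ($O = -4 - 15 = -19$)
$N = \frac{2}{3}$ ($N = \frac{1}{5 - \frac{14}{1 + 3}} = \frac{1}{5 - \frac{14}{4}} = \frac{1}{5 - \frac{7}{2}} = \frac{1}{\frac{3}{2}} = \frac{2}{3} \approx 0.66667$)
$M{\left(u \right)} = \frac{55}{18}$ ($M{\left(u \right)} = - \frac{-19 + \frac{2}{3}}{6} = \left(- \frac{1}{6}\right) \left(- \frac{55}{3}\right) = \frac{55}{18}$)
$M^{2}{\left(-3 - -3 \right)} = \left(\frac{55}{18}\right)^{2} = \frac{3025}{324}$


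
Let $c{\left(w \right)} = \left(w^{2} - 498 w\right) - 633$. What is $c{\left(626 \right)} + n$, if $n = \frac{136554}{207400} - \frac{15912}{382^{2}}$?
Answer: $\frac{300737999046137}{3783079700} \approx 79496.0$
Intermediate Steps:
$c{\left(w \right)} = -633 + w^{2} - 498 w$
$n = \frac{2078294637}{3783079700}$ ($n = 136554 \cdot \frac{1}{207400} - \frac{15912}{145924} = \frac{68277}{103700} - \frac{3978}{36481} = \frac{2078294637}{3783079700} \approx 0.54937$)
$c{\left(626 \right)} + n = \left(-633 + 626^{2} - 311748\right) + \frac{2078294637}{3783079700} = \left(-633 + 391876 - 311748\right) + \frac{2078294637}{3783079700} = 79495 + \frac{2078294637}{3783079700} = \frac{300737999046137}{3783079700}$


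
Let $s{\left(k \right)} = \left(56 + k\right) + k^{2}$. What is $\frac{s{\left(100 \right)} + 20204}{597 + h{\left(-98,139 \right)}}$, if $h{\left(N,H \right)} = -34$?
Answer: $\frac{30360}{563} \approx 53.925$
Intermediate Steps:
$s{\left(k \right)} = 56 + k + k^{2}$
$\frac{s{\left(100 \right)} + 20204}{597 + h{\left(-98,139 \right)}} = \frac{\left(56 + 100 + 100^{2}\right) + 20204}{597 - 34} = \frac{\left(56 + 100 + 10000\right) + 20204}{563} = \left(10156 + 20204\right) \frac{1}{563} = 30360 \cdot \frac{1}{563} = \frac{30360}{563}$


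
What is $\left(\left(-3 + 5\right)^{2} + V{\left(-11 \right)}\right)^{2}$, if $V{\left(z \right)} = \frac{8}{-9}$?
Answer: $\frac{784}{81} \approx 9.679$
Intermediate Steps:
$V{\left(z \right)} = - \frac{8}{9}$ ($V{\left(z \right)} = 8 \left(- \frac{1}{9}\right) = - \frac{8}{9}$)
$\left(\left(-3 + 5\right)^{2} + V{\left(-11 \right)}\right)^{2} = \left(\left(-3 + 5\right)^{2} - \frac{8}{9}\right)^{2} = \left(2^{2} - \frac{8}{9}\right)^{2} = \left(4 - \frac{8}{9}\right)^{2} = \left(\frac{28}{9}\right)^{2} = \frac{784}{81}$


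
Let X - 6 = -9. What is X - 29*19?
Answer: -554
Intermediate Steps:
X = -3 (X = 6 - 9 = -3)
X - 29*19 = -3 - 29*19 = -3 - 551 = -554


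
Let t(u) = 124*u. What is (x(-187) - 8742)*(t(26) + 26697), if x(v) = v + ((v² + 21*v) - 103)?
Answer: 658561210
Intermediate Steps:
x(v) = -103 + v² + 22*v (x(v) = v + (-103 + v² + 21*v) = -103 + v² + 22*v)
(x(-187) - 8742)*(t(26) + 26697) = ((-103 + (-187)² + 22*(-187)) - 8742)*(124*26 + 26697) = ((-103 + 34969 - 4114) - 8742)*(3224 + 26697) = (30752 - 8742)*29921 = 22010*29921 = 658561210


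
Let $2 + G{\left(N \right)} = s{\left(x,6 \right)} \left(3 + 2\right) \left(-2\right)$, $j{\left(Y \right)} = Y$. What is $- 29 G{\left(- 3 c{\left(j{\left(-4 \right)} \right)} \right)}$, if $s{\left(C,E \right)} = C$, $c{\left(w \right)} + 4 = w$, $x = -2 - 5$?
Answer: $-1972$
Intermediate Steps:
$x = -7$ ($x = -2 - 5 = -7$)
$c{\left(w \right)} = -4 + w$
$G{\left(N \right)} = 68$ ($G{\left(N \right)} = -2 + - 7 \left(3 + 2\right) \left(-2\right) = -2 + \left(-7\right) 5 \left(-2\right) = -2 - -70 = -2 + 70 = 68$)
$- 29 G{\left(- 3 c{\left(j{\left(-4 \right)} \right)} \right)} = \left(-29\right) 68 = -1972$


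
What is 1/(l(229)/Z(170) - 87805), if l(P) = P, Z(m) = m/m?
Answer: -1/87576 ≈ -1.1419e-5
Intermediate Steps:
Z(m) = 1
1/(l(229)/Z(170) - 87805) = 1/(229/1 - 87805) = 1/(229*1 - 87805) = 1/(229 - 87805) = 1/(-87576) = -1/87576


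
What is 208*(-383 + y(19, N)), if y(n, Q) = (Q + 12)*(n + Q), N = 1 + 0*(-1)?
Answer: -25584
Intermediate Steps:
N = 1 (N = 1 + 0 = 1)
y(n, Q) = (12 + Q)*(Q + n)
208*(-383 + y(19, N)) = 208*(-383 + (1² + 12*1 + 12*19 + 1*19)) = 208*(-383 + (1 + 12 + 228 + 19)) = 208*(-383 + 260) = 208*(-123) = -25584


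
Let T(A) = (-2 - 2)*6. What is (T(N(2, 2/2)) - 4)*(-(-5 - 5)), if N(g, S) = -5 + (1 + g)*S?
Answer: -280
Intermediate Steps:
N(g, S) = -5 + S*(1 + g)
T(A) = -24 (T(A) = -4*6 = -24)
(T(N(2, 2/2)) - 4)*(-(-5 - 5)) = (-24 - 4)*(-(-5 - 5)) = -(-28)*(-10) = -28*10 = -280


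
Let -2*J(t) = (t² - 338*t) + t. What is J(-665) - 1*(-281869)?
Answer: -51296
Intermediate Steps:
J(t) = -t²/2 + 337*t/2 (J(t) = -((t² - 338*t) + t)/2 = -(t² - 337*t)/2 = -t²/2 + 337*t/2)
J(-665) - 1*(-281869) = (½)*(-665)*(337 - 1*(-665)) - 1*(-281869) = (½)*(-665)*(337 + 665) + 281869 = (½)*(-665)*1002 + 281869 = -333165 + 281869 = -51296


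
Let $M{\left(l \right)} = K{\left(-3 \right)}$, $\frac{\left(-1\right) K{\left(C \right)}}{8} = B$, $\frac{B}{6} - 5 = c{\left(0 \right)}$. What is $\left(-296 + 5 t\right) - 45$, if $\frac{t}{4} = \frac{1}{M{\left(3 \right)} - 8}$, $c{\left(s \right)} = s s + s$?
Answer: $- \frac{21147}{62} \approx -341.08$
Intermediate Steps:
$c{\left(s \right)} = s + s^{2}$ ($c{\left(s \right)} = s^{2} + s = s + s^{2}$)
$B = 30$ ($B = 30 + 6 \cdot 0 \left(1 + 0\right) = 30 + 6 \cdot 0 \cdot 1 = 30 + 6 \cdot 0 = 30 + 0 = 30$)
$K{\left(C \right)} = -240$ ($K{\left(C \right)} = \left(-8\right) 30 = -240$)
$M{\left(l \right)} = -240$
$t = - \frac{1}{62}$ ($t = \frac{4}{-240 - 8} = \frac{4}{-248} = 4 \left(- \frac{1}{248}\right) = - \frac{1}{62} \approx -0.016129$)
$\left(-296 + 5 t\right) - 45 = \left(-296 + 5 \left(- \frac{1}{62}\right)\right) - 45 = \left(-296 - \frac{5}{62}\right) - 45 = - \frac{18357}{62} - 45 = - \frac{21147}{62}$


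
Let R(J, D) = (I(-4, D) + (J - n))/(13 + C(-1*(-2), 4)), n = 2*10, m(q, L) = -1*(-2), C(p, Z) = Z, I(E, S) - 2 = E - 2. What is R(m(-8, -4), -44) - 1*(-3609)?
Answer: 61331/17 ≈ 3607.7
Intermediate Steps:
I(E, S) = E (I(E, S) = 2 + (E - 2) = 2 + (-2 + E) = E)
m(q, L) = 2
n = 20
R(J, D) = -24/17 + J/17 (R(J, D) = (-4 + (J - 1*20))/(13 + 4) = (-4 + (J - 20))/17 = (-4 + (-20 + J))*(1/17) = (-24 + J)*(1/17) = -24/17 + J/17)
R(m(-8, -4), -44) - 1*(-3609) = (-24/17 + (1/17)*2) - 1*(-3609) = (-24/17 + 2/17) + 3609 = -22/17 + 3609 = 61331/17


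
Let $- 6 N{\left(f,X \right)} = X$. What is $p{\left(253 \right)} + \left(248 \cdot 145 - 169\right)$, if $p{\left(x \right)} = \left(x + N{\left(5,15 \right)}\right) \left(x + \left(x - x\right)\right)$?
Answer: $\frac{198335}{2} \approx 99168.0$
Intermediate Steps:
$N{\left(f,X \right)} = - \frac{X}{6}$
$p{\left(x \right)} = x \left(- \frac{5}{2} + x\right)$ ($p{\left(x \right)} = \left(x - \frac{5}{2}\right) \left(x + \left(x - x\right)\right) = \left(x - \frac{5}{2}\right) \left(x + 0\right) = \left(- \frac{5}{2} + x\right) x = x \left(- \frac{5}{2} + x\right)$)
$p{\left(253 \right)} + \left(248 \cdot 145 - 169\right) = \frac{1}{2} \cdot 253 \left(-5 + 2 \cdot 253\right) + \left(248 \cdot 145 - 169\right) = \frac{1}{2} \cdot 253 \left(-5 + 506\right) + \left(35960 - 169\right) = \frac{1}{2} \cdot 253 \cdot 501 + 35791 = \frac{126753}{2} + 35791 = \frac{198335}{2}$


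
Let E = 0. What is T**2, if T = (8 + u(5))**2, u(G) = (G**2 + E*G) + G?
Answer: 2085136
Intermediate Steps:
u(G) = G + G**2 (u(G) = (G**2 + 0*G) + G = (G**2 + 0) + G = G**2 + G = G + G**2)
T = 1444 (T = (8 + 5*(1 + 5))**2 = (8 + 5*6)**2 = (8 + 30)**2 = 38**2 = 1444)
T**2 = 1444**2 = 2085136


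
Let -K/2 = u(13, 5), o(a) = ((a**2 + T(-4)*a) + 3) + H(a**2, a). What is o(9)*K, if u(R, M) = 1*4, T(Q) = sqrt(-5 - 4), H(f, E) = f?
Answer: -1320 - 216*I ≈ -1320.0 - 216.0*I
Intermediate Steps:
T(Q) = 3*I (T(Q) = sqrt(-9) = 3*I)
u(R, M) = 4
o(a) = 3 + 2*a**2 + 3*I*a (o(a) = ((a**2 + (3*I)*a) + 3) + a**2 = ((a**2 + 3*I*a) + 3) + a**2 = (3 + a**2 + 3*I*a) + a**2 = 3 + 2*a**2 + 3*I*a)
K = -8 (K = -2*4 = -8)
o(9)*K = (3 + 2*9**2 + 3*I*9)*(-8) = (3 + 2*81 + 27*I)*(-8) = (3 + 162 + 27*I)*(-8) = (165 + 27*I)*(-8) = -1320 - 216*I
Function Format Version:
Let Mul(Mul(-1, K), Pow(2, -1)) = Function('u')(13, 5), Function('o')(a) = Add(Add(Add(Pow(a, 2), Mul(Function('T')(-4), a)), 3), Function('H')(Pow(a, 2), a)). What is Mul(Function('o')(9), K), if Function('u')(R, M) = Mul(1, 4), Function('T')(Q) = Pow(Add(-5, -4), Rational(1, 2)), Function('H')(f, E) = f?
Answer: Add(-1320, Mul(-216, I)) ≈ Add(-1320.0, Mul(-216.00, I))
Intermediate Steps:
Function('T')(Q) = Mul(3, I) (Function('T')(Q) = Pow(-9, Rational(1, 2)) = Mul(3, I))
Function('u')(R, M) = 4
Function('o')(a) = Add(3, Mul(2, Pow(a, 2)), Mul(3, I, a)) (Function('o')(a) = Add(Add(Add(Pow(a, 2), Mul(Mul(3, I), a)), 3), Pow(a, 2)) = Add(Add(Add(Pow(a, 2), Mul(3, I, a)), 3), Pow(a, 2)) = Add(Add(3, Pow(a, 2), Mul(3, I, a)), Pow(a, 2)) = Add(3, Mul(2, Pow(a, 2)), Mul(3, I, a)))
K = -8 (K = Mul(-2, 4) = -8)
Mul(Function('o')(9), K) = Mul(Add(3, Mul(2, Pow(9, 2)), Mul(3, I, 9)), -8) = Mul(Add(3, Mul(2, 81), Mul(27, I)), -8) = Mul(Add(3, 162, Mul(27, I)), -8) = Mul(Add(165, Mul(27, I)), -8) = Add(-1320, Mul(-216, I))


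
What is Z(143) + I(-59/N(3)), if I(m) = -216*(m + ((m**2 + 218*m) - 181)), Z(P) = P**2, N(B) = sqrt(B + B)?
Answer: -65771 + 465156*sqrt(6) ≈ 1.0736e+6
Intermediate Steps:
N(B) = sqrt(2)*sqrt(B) (N(B) = sqrt(2*B) = sqrt(2)*sqrt(B))
I(m) = 39096 - 47304*m - 216*m**2 (I(m) = -216*(m + (-181 + m**2 + 218*m)) = -216*(-181 + m**2 + 219*m) = 39096 - 47304*m - 216*m**2)
Z(143) + I(-59/N(3)) = 143**2 + (39096 - (-2790936)/(sqrt(2)*sqrt(3)) - 216*(-59*sqrt(6)/6)**2) = 20449 + (39096 - (-2790936)/(sqrt(6)) - 216*(-59*sqrt(6)/6)**2) = 20449 + (39096 - (-2790936)*sqrt(6)/6 - 216*(-59*sqrt(6)/6)**2) = 20449 + (39096 - (-465156)*sqrt(6) - 216*(-59*sqrt(6)/6)**2) = 20449 + (39096 + 465156*sqrt(6) - 216*3481/6) = 20449 + (39096 + 465156*sqrt(6) - 125316) = 20449 + (-86220 + 465156*sqrt(6)) = -65771 + 465156*sqrt(6)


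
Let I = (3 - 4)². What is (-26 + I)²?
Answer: 625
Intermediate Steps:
I = 1 (I = (-1)² = 1)
(-26 + I)² = (-26 + 1)² = (-25)² = 625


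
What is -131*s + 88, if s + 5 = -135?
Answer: 18428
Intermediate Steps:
s = -140 (s = -5 - 135 = -140)
-131*s + 88 = -131*(-140) + 88 = 18340 + 88 = 18428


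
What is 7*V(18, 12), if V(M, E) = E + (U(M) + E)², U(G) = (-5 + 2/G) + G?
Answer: 364336/81 ≈ 4498.0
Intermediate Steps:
U(G) = -5 + G + 2/G
V(M, E) = E + (-5 + E + M + 2/M)² (V(M, E) = E + ((-5 + M + 2/M) + E)² = E + (-5 + E + M + 2/M)²)
7*V(18, 12) = 7*(12 + (2 + 18² - 5*18 + 12*18)²/18²) = 7*(12 + (2 + 324 - 90 + 216)²/324) = 7*(12 + (1/324)*452²) = 7*(12 + (1/324)*204304) = 7*(12 + 51076/81) = 7*(52048/81) = 364336/81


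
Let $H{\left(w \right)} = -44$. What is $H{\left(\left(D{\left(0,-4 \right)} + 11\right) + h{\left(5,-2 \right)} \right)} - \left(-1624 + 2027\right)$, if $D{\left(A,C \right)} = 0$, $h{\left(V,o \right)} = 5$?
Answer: $-447$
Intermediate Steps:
$H{\left(\left(D{\left(0,-4 \right)} + 11\right) + h{\left(5,-2 \right)} \right)} - \left(-1624 + 2027\right) = -44 - \left(-1624 + 2027\right) = -44 - 403 = -447$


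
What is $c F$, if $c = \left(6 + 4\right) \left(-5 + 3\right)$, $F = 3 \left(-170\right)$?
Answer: $10200$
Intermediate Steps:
$F = -510$
$c = -20$ ($c = 10 \left(-2\right) = -20$)
$c F = \left(-20\right) \left(-510\right) = 10200$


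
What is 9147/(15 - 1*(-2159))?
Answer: 9147/2174 ≈ 4.2075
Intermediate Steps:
9147/(15 - 1*(-2159)) = 9147/(15 + 2159) = 9147/2174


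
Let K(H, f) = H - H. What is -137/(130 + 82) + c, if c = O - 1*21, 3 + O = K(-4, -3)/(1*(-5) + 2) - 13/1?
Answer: -7981/212 ≈ -37.646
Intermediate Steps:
K(H, f) = 0
O = -16 (O = -3 + (0/(1*(-5) + 2) - 13/1) = -3 + (0/(-5 + 2) - 13*1) = -3 + (0/(-3) - 13) = -3 + (0*(-⅓) - 13) = -3 + (0 - 13) = -3 - 13 = -16)
c = -37 (c = -16 - 1*21 = -16 - 21 = -37)
-137/(130 + 82) + c = -137/(130 + 82) - 37 = -137/212 - 37 = -7981/212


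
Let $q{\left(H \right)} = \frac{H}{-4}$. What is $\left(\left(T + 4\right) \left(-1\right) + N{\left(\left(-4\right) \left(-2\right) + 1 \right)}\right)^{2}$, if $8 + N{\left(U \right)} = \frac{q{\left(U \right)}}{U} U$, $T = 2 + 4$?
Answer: $\frac{6561}{16} \approx 410.06$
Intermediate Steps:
$T = 6$
$q{\left(H \right)} = - \frac{H}{4}$ ($q{\left(H \right)} = H \left(- \frac{1}{4}\right) = - \frac{H}{4}$)
$N{\left(U \right)} = -8 - \frac{U}{4}$ ($N{\left(U \right)} = -8 + \frac{\left(- \frac{1}{4}\right) U}{U} U = -8 - \frac{U}{4}$)
$\left(\left(T + 4\right) \left(-1\right) + N{\left(\left(-4\right) \left(-2\right) + 1 \right)}\right)^{2} = \left(\left(6 + 4\right) \left(-1\right) - \left(8 + \frac{\left(-4\right) \left(-2\right) + 1}{4}\right)\right)^{2} = \left(10 \left(-1\right) - \left(8 + \frac{8 + 1}{4}\right)\right)^{2} = \left(-10 - \frac{41}{4}\right)^{2} = \left(- \frac{81}{4}\right)^{2} = \frac{6561}{16}$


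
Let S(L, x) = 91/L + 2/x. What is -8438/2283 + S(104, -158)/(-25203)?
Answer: -44801401961/12121433256 ≈ -3.6960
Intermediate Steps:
S(L, x) = 2/x + 91/L
-8438/2283 + S(104, -158)/(-25203) = -8438/2283 + (2/(-158) + 91/104)/(-25203) = -8438*1/2283 + (2*(-1/158) + 91*(1/104))*(-1/25203) = -8438/2283 + (-1/79 + 7/8)*(-1/25203) = -8438/2283 + (545/632)*(-1/25203) = -8438/2283 - 545/15928296 = -44801401961/12121433256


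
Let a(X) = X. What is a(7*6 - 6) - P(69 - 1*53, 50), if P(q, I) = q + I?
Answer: -30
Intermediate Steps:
P(q, I) = I + q
a(7*6 - 6) - P(69 - 1*53, 50) = (7*6 - 6) - (50 + (69 - 1*53)) = (42 - 6) - (50 + (69 - 53)) = 36 - (50 + 16) = 36 - 1*66 = 36 - 66 = -30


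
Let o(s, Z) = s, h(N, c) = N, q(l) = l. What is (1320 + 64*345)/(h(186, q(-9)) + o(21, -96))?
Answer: 2600/23 ≈ 113.04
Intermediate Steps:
(1320 + 64*345)/(h(186, q(-9)) + o(21, -96)) = (1320 + 64*345)/(186 + 21) = (1320 + 22080)/207 = 23400*(1/207) = 2600/23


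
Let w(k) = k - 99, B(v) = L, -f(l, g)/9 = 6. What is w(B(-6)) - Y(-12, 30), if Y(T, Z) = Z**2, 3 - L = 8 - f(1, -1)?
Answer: -1058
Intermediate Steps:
f(l, g) = -54 (f(l, g) = -9*6 = -54)
L = -59 (L = 3 - (8 - 1*(-54)) = 3 - (8 + 54) = 3 - 1*62 = 3 - 62 = -59)
B(v) = -59
w(k) = -99 + k
w(B(-6)) - Y(-12, 30) = (-99 - 59) - 1*30**2 = -158 - 1*900 = -158 - 900 = -1058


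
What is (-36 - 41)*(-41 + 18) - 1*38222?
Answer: -36451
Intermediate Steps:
(-36 - 41)*(-41 + 18) - 1*38222 = -77*(-23) - 38222 = 1771 - 38222 = -36451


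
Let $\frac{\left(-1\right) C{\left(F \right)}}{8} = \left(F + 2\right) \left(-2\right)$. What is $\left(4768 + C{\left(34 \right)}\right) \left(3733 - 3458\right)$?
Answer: $1469600$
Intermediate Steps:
$C{\left(F \right)} = 32 + 16 F$ ($C{\left(F \right)} = - 8 \left(F + 2\right) \left(-2\right) = - 8 \left(2 + F\right) \left(-2\right) = - 8 \left(-4 - 2 F\right) = 32 + 16 F$)
$\left(4768 + C{\left(34 \right)}\right) \left(3733 - 3458\right) = \left(4768 + \left(32 + 16 \cdot 34\right)\right) \left(3733 - 3458\right) = \left(4768 + \left(32 + 544\right)\right) 275 = \left(4768 + 576\right) 275 = 5344 \cdot 275 = 1469600$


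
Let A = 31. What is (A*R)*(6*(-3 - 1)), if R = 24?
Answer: -17856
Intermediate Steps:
(A*R)*(6*(-3 - 1)) = (31*24)*(6*(-3 - 1)) = 744*(6*(-4)) = 744*(-24) = -17856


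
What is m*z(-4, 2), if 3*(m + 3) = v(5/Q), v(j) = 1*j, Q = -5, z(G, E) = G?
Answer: 40/3 ≈ 13.333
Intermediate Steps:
v(j) = j
m = -10/3 (m = -3 + (5/(-5))/3 = -3 + (5*(-⅕))/3 = -3 + (⅓)*(-1) = -3 - ⅓ = -10/3 ≈ -3.3333)
m*z(-4, 2) = -10/3*(-4) = 40/3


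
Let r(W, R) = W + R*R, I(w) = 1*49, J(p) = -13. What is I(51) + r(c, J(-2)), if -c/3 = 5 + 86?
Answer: -55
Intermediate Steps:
I(w) = 49
c = -273 (c = -3*(5 + 86) = -3*91 = -273)
r(W, R) = W + R²
I(51) + r(c, J(-2)) = 49 + (-273 + (-13)²) = 49 + (-273 + 169) = 49 - 104 = -55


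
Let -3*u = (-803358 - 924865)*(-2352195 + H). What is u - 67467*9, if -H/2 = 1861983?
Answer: -3500321004504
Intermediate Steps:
H = -3723966 (H = -2*1861983 = -3723966)
u = -3500320397301 (u = -(-803358 - 924865)*(-2352195 - 3723966)/3 = -(-1728223)*(-6076161)/3 = -1/3*10500961191903 = -3500320397301)
u - 67467*9 = -3500320397301 - 67467*9 = -3500320397301 - 607203 = -3500321004504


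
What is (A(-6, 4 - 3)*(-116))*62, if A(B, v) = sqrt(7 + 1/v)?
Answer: -14384*sqrt(2) ≈ -20342.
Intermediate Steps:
(A(-6, 4 - 3)*(-116))*62 = (sqrt(7 + 1/(4 - 3))*(-116))*62 = (sqrt(7 + 1/1)*(-116))*62 = (sqrt(7 + 1)*(-116))*62 = (sqrt(8)*(-116))*62 = ((2*sqrt(2))*(-116))*62 = -232*sqrt(2)*62 = -14384*sqrt(2)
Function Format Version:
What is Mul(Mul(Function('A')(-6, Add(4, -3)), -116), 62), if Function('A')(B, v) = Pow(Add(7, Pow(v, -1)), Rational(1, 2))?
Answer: Mul(-14384, Pow(2, Rational(1, 2))) ≈ -20342.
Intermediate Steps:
Mul(Mul(Function('A')(-6, Add(4, -3)), -116), 62) = Mul(Mul(Pow(Add(7, Pow(Add(4, -3), -1)), Rational(1, 2)), -116), 62) = Mul(Mul(Pow(Add(7, Pow(1, -1)), Rational(1, 2)), -116), 62) = Mul(Mul(Pow(Add(7, 1), Rational(1, 2)), -116), 62) = Mul(Mul(Pow(8, Rational(1, 2)), -116), 62) = Mul(Mul(Mul(2, Pow(2, Rational(1, 2))), -116), 62) = Mul(Mul(-232, Pow(2, Rational(1, 2))), 62) = Mul(-14384, Pow(2, Rational(1, 2)))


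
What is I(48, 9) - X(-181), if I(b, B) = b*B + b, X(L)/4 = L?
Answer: 1204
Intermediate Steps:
X(L) = 4*L
I(b, B) = b + B*b (I(b, B) = B*b + b = b + B*b)
I(48, 9) - X(-181) = 48*(1 + 9) - 4*(-181) = 48*10 - 1*(-724) = 480 + 724 = 1204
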